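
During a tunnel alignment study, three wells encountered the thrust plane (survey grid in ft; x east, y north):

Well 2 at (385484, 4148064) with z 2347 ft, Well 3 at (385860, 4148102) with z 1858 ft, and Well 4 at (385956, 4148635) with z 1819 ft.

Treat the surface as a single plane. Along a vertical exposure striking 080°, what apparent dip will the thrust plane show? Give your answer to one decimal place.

Two edge vectors: Well 2→Well 3 = (376, 38, -489), Well 2→Well 4 = (472, 571, -528).
Normal n = (Well 2→Well 3) × (Well 2→Well 4) = (259155, -32280, 196760).
So ∂z/∂x = −n_x/n_z = −1.31711 and ∂z/∂y = −n_y/n_z = 0.16406.
Unit vector along 080° is (sin 80°, cos 80°) = (0.9848, 0.1736).
Slope in that direction = a·(0.9848) + b·(0.1736) = −1.26861.
Apparent dip = arctan|1.26861| = 51.8° (true dip is 53.0°, so apparent ≤ true as expected).

51.8°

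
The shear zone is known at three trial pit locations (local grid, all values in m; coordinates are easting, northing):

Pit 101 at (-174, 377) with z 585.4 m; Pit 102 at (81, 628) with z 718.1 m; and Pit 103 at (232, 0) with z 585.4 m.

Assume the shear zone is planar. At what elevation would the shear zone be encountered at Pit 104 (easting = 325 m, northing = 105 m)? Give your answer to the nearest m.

Let the plane be z = a·easting + b·northing + c.
Pit 102−Pit 101: 255a + 251b = 132.7;  Pit 103−Pit 101: 406a − 377b = 0.
Solving gives a = 0.25261, b = 0.27205.
Then c = 585.4 − a·-174 − b·377 = 526.79.
At (325, 105): z = 82.1 + 28.6 + 526.79 = 637.5 m.

637 m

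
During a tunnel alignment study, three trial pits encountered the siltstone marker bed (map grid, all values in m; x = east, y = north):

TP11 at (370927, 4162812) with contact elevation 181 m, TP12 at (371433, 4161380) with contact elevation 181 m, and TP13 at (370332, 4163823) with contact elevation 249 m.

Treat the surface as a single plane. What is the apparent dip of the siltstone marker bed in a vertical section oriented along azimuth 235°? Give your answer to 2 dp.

Let the plane be z = a·x + b·y + c.
TP12−TP11: 506a − 1432b = 0;  TP13−TP11: −595a + 1011b = 68.
Solving gives a = −0.28600, b = −0.10106.
Unit vector along 235° is (sin 235°, cos 235°) = (-0.8192, -0.5736).
Slope in that direction = a·(-0.8192) + b·(-0.5736) = 0.29224.
Apparent dip = arctan|0.29224| = 16.29° (true dip is 16.9°, so apparent ≤ true as expected).

16.29°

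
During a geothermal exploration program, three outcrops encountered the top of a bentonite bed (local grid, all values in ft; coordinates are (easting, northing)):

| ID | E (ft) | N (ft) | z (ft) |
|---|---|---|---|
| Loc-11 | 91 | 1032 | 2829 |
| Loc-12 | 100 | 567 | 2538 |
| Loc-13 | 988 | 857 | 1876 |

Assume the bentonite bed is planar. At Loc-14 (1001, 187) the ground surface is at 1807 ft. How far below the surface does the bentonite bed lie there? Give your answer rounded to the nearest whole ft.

Let the plane be z = a·E + b·N + c.
Loc-12−Loc-11: 9a − 465b = −291;  Loc-13−Loc-11: 897a − 175b = −953.
Solving gives a = −0.94390, b = 0.60754.
Then c = 2829 − a·91 − b·1032 = 2287.92.
At (1001, 187): z_contact = −944.8 + 113.6 + 2287.92 = 1456.7 ft.
Depth below ground = 1807 − 1456.7 = 350 ft.

350 ft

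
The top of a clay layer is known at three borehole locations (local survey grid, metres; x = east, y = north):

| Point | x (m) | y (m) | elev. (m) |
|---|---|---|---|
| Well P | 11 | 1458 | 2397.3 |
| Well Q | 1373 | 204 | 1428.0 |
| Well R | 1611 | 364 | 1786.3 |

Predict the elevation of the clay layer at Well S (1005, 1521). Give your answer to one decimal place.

Two edge vectors: Well P→Well Q = (1362, -1254, -969.3), Well P→Well R = (1600, -1094, -611).
Normal n = (Well P→Well Q) × (Well P→Well R) = (-294220.2, -718698, 516372).
So ∂z/∂x = −n_x/n_z = 0.569783 and ∂z/∂y = −n_y/n_z = 1.391822.
Intercept c from Well P: 2397.3 − 6.27 − 2029.28 = 361.76.
At (1005, 1521): z = 572.6 + 2117.0 + 361.76 = 3051.3 m.

3051.3 m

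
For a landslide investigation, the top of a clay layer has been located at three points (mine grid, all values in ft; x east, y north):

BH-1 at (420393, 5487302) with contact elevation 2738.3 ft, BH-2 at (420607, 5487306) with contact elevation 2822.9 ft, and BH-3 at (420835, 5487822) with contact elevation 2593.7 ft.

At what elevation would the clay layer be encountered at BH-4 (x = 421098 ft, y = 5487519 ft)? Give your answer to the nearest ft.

Two edge vectors: BH-1→BH-2 = (214, 4, 84.6), BH-1→BH-3 = (442, 520, -144.6).
Normal n = (BH-1→BH-2) × (BH-1→BH-3) = (-44570.4, 68337.6, 109512).
So ∂z/∂x = −n_x/n_z = 0.40699101 and ∂z/∂y = −n_y/n_z = −0.62401929.
Intercept c from BH-1: 2738.3 − 171096.17 + 3424182.27 = 3255824.40.
At (421098, 5487519): z = 171383.1 − 3424317.7 + 3255824.40 = 2889.8 ft.

2890 ft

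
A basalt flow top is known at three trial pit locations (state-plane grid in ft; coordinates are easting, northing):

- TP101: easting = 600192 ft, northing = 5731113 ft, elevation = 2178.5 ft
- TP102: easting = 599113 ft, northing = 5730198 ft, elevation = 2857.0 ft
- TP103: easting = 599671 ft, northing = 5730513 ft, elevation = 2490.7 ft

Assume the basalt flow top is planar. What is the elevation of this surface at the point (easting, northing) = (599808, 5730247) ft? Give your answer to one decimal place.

Let the plane be z = a·easting + b·northing + c.
TP102−TP101: −1079a − 915b = 678.5;  TP103−TP101: −521a − 600b = 312.2.
Solving gives a = −0.711468495, b = 0.097458476.
Then c = 2178.5 − a·600192 − b·5731113 = −129349.34.
At (599808, 5730247): z = −426744.5 + 558461.1 − 129349.34 = 2367.3 ft.

2367.3 ft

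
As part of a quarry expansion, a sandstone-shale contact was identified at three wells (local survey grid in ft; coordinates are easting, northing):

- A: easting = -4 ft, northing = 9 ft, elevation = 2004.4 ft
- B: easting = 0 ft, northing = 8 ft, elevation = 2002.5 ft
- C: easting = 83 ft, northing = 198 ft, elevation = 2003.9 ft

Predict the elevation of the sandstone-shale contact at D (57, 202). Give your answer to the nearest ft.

Two edge vectors: A→B = (4, -1, -1.9), A→C = (87, 189, -0.5).
Normal n = (A→B) × (A→C) = (359.6, -163.3, 843).
So ∂z/∂easting = −n_x/n_z = −0.42657 and ∂z/∂northing = −n_y/n_z = 0.19371.
Intercept c from A: 2004.4 − 1.71 − 1.74 = 2000.95.
At (57, 202): z = −24.3 + 39.1 + 2000.95 = 2015.8 ft.

2016 ft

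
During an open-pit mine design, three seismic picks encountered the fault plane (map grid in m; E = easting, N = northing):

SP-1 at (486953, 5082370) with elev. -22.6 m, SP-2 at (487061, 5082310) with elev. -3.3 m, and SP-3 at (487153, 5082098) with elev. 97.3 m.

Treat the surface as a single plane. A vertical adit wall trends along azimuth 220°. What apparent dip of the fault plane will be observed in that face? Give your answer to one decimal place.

25.3°

Let the plane be z = a·E + b·N + c.
SP-2−SP-1: 108a − 60b = 19.3;  SP-3−SP-1: 200a − 272b = 119.9.
Solving gives a = −0.11190, b = −0.52309.
Unit vector along 220° is (sin 220°, cos 220°) = (-0.6428, -0.7660).
Slope in that direction = a·(-0.6428) + b·(-0.7660) = 0.47264.
Apparent dip = arctan|0.47264| = 25.3° (true dip is 28.1°, so apparent ≤ true as expected).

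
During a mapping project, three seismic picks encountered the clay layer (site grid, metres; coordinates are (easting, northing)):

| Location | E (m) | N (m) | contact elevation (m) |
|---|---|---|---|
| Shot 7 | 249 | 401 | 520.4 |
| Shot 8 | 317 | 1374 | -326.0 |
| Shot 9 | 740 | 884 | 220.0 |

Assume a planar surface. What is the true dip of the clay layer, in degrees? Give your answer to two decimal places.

42.80°

Two edge vectors: Shot 7→Shot 8 = (68, 973, -846.4), Shot 7→Shot 9 = (491, 483, -300.4).
Normal n = (Shot 7→Shot 8) × (Shot 7→Shot 9) = (116522, -395155.2, -444899).
So ∂z/∂E = −n_x/n_z = 0.26191 and ∂z/∂N = −n_y/n_z = −0.88819.
Gradient magnitude |∇z| = √(a² + b²) = √(0.06860 + 0.78888) = 0.92600.
True dip = arctan(0.92600) = 42.80°, dipping toward NNW (azimuth ≈ 344°).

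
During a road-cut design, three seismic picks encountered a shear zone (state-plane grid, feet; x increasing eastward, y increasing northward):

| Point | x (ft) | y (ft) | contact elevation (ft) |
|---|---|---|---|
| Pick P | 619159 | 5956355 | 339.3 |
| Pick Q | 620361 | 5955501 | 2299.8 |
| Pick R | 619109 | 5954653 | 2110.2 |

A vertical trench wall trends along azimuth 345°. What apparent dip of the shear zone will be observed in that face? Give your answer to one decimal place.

51.5°

Let the plane be z = a·x + b·y + c.
Pick Q−Pick P: 1202a − 854b = 1960.5;  Pick R−Pick P: −50a − 1702b = 1770.9.
Solving gives a = 0.87355, b = −1.06614.
Unit vector along 345° is (sin 345°, cos 345°) = (-0.2588, 0.9659).
Slope in that direction = a·(-0.2588) + b·(0.9659) = −1.25591.
Apparent dip = arctan|1.25591| = 51.5° (true dip is 54.0°, so apparent ≤ true as expected).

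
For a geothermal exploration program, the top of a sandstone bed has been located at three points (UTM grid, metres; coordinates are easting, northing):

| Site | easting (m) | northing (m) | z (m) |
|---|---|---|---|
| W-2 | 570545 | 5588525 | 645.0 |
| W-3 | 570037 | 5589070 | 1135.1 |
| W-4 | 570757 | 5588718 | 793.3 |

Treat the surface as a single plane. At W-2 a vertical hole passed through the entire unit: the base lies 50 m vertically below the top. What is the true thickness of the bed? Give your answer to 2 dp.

38.25 m

Two edge vectors: W-2→W-3 = (-508, 545, 490.1), W-2→W-4 = (212, 193, 148.3).
Normal n = (W-2→W-3) × (W-2→W-4) = (-13765.8, 179237.6, -213584).
So ∂z/∂easting = −n_x/n_z = −0.06445 and ∂z/∂northing = −n_y/n_z = 0.83919.
|∇z| = √(a²+b²) = 0.84166, so dip δ = arctan(0.84166) = 40.09°.
True thickness = vertical thickness × cos δ = 50 × cos 40.09° = 38.25 m.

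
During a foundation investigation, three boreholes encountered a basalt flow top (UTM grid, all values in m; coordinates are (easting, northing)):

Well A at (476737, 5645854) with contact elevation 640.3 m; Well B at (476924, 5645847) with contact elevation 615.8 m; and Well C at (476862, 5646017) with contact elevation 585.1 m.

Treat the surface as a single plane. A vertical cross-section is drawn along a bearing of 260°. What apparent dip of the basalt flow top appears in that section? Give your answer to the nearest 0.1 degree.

Two edge vectors: Well A→Well B = (187, -7, -24.5), Well A→Well C = (125, 163, -55.2).
Normal n = (Well A→Well B) × (Well A→Well C) = (4379.9, 7259.9, 31356).
So ∂z/∂E = −n_x/n_z = −0.13968 and ∂z/∂N = −n_y/n_z = −0.23153.
Unit vector along 260° is (sin 260°, cos 260°) = (-0.9848, -0.1736).
Slope in that direction = a·(-0.9848) + b·(-0.1736) = 0.17777.
Apparent dip = arctan|0.17777| = 10.1° (true dip is 15.1°, so apparent ≤ true as expected).

10.1°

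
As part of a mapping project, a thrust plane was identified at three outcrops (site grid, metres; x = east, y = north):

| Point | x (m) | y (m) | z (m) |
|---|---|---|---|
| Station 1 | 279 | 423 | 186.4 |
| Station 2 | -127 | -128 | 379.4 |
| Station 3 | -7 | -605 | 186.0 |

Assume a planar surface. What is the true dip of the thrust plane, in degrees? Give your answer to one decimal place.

38.4°

Two edge vectors: Station 1→Station 2 = (-406, -551, 193), Station 1→Station 3 = (-286, -1028, -0.4).
Normal n = (Station 1→Station 2) × (Station 1→Station 3) = (198624.4, -55360.4, 259782).
So ∂z/∂x = −n_x/n_z = −0.76458 and ∂z/∂y = −n_y/n_z = 0.21310.
Gradient magnitude |∇z| = √(a² + b²) = √(0.58458 + 0.04541) = 0.79372.
True dip = arctan(0.79372) = 38.4°, dipping toward ESE (azimuth ≈ 106°).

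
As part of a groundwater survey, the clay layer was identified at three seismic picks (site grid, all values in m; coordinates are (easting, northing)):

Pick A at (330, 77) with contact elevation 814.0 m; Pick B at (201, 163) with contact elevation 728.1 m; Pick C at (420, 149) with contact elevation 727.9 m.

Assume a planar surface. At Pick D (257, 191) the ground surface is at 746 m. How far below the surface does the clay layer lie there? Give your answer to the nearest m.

53 m

Two edge vectors: Pick A→Pick B = (-129, 86, -85.9), Pick A→Pick C = (90, 72, -86.1).
Normal n = (Pick A→Pick B) × (Pick A→Pick C) = (-1219.8, -18837.9, -17028).
So ∂z/∂E = −n_x/n_z = −0.07163 and ∂z/∂N = −n_y/n_z = −1.10629.
Intercept c from Pick A: 814 + 23.64 + 85.18 = 922.82.
At (257, 191): z_contact = −18.4 − 211.3 + 922.82 = 693.1 m.
Depth below ground = 746 − 693.1 = 53 m.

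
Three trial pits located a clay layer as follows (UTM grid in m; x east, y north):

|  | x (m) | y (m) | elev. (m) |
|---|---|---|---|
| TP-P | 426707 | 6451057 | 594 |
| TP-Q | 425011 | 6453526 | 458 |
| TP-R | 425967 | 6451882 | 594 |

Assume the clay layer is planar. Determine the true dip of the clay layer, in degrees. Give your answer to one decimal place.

19.4°

Let the plane be z = a·x + b·y + c.
TP-Q−TP-P: −1696a + 2469b = −136;  TP-R−TP-P: −740a + 825b = 0.
Solving gives a = −0.26224, b = −0.23522.
Gradient magnitude |∇z| = √(a² + b²) = √(0.06877 + 0.05533) = 0.35227.
True dip = arctan(0.35227) = 19.4°, dipping toward NE (azimuth ≈ 048°).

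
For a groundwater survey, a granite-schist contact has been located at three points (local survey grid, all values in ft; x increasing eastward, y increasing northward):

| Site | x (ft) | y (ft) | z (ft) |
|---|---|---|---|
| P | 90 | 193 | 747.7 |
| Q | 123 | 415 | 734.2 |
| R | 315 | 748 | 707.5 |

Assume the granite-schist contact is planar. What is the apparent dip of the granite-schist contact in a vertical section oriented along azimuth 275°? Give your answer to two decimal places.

Let the plane be z = a·x + b·y + c.
Q−P: 33a + 222b = −13.5;  R−P: 225a + 555b = −40.2.
Solving gives a = −0.04526, b = −0.05408.
Unit vector along 275° is (sin 275°, cos 275°) = (-0.9962, 0.0872).
Slope in that direction = a·(-0.9962) + b·(0.0872) = 0.04038.
Apparent dip = arctan|0.04038| = 2.31° (true dip is 4.0°, so apparent ≤ true as expected).

2.31°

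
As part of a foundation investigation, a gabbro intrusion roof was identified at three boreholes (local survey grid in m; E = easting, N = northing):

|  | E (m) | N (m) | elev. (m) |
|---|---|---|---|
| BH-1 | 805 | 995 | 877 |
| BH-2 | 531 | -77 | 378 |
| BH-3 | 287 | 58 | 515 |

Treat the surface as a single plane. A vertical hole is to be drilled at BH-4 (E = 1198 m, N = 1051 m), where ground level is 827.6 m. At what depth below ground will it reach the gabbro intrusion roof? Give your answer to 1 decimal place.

25.4 m

Two edge vectors: BH-1→BH-2 = (-274, -1072, -499), BH-1→BH-3 = (-518, -937, -362).
Normal n = (BH-1→BH-2) × (BH-1→BH-3) = (-79499, 159294, -298558).
So ∂z/∂E = −n_x/n_z = −0.266277 and ∂z/∂N = −n_y/n_z = 0.533545.
Intercept c from BH-1: 877 + 214.35 − 530.88 = 560.48.
At (1198, 1051): z_contact = −319.00 + 560.76 + 560.48 = 802.23 m.
Depth below ground = 827.6 − 802.23 = 25.4 m.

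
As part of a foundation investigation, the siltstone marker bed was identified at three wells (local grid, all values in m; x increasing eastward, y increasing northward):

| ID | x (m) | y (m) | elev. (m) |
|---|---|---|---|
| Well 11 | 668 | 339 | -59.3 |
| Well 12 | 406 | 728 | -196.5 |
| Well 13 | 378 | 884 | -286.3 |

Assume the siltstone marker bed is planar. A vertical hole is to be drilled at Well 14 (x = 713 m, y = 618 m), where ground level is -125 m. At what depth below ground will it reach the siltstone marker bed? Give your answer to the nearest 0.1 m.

137.8 m

Two edge vectors: Well 11→Well 12 = (-262, 389, -137.2), Well 11→Well 13 = (-290, 545, -227).
Normal n = (Well 11→Well 12) × (Well 11→Well 13) = (-13529, -19686, -29980).
So ∂z/∂x = −n_x/n_z = −0.45127 and ∂z/∂y = −n_y/n_z = −0.65664.
Intercept c from Well 11: -59.3 + 301.45 + 222.60 = 464.75.
At (713, 618): z_contact = −321.75 − 405.80 + 464.75 = -262.81 m.
Depth below ground = -125 − (-262.81) = 137.8 m.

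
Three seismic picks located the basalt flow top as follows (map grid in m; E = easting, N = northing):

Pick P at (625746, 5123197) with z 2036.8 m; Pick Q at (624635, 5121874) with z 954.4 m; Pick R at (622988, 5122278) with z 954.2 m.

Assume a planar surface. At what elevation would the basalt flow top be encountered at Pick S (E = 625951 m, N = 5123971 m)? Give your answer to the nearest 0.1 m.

Two edge vectors: Pick P→Pick Q = (-1111, -1323, -1082.4), Pick P→Pick R = (-2758, -919, -1082.6).
Normal n = (Pick P→Pick Q) × (Pick P→Pick R) = (437554.2, 1782490.6, -2627825).
So ∂z/∂E = −n_x/n_z = 0.166508120 and ∂z/∂N = −n_y/n_z = 0.678314043.
Intercept c from Pick P: 2036.8 − 104191.79 − 3475136.47 = −3577291.46.
At (625951, 5123971): z = 104225.9 + 3475661.5 − 3577291.46 = 2595.9 m.

2595.9 m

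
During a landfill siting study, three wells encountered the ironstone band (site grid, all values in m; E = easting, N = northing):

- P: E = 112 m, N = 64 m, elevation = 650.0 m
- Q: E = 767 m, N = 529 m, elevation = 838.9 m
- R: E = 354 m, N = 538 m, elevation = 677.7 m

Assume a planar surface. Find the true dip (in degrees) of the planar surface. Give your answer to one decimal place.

22.4°

Let the plane be z = a·E + b·N + c.
Q−P: 655a + 465b = 188.9;  R−P: 242a + 474b = 27.7.
Solving gives a = 0.38728, b = −0.13929.
Gradient magnitude |∇z| = √(a² + b²) = √(0.14999 + 0.01940) = 0.41157.
True dip = arctan(0.41157) = 22.4°, dipping toward WNW (azimuth ≈ 290°).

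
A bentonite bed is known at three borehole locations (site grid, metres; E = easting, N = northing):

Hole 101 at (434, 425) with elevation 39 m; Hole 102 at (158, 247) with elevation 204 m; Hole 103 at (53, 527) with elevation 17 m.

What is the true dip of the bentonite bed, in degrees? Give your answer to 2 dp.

36.16°

Two edge vectors: Hole 101→Hole 102 = (-276, -178, 165), Hole 101→Hole 103 = (-381, 102, -22).
Normal n = (Hole 101→Hole 102) × (Hole 101→Hole 103) = (-12914, -68937, -95970).
So ∂z/∂E = −n_x/n_z = −0.13456 and ∂z/∂N = −n_y/n_z = −0.71832.
Gradient magnitude |∇z| = √(a² + b²) = √(0.01811 + 0.51598) = 0.73081.
True dip = arctan(0.73081) = 36.16°, dipping toward N (azimuth ≈ 011°).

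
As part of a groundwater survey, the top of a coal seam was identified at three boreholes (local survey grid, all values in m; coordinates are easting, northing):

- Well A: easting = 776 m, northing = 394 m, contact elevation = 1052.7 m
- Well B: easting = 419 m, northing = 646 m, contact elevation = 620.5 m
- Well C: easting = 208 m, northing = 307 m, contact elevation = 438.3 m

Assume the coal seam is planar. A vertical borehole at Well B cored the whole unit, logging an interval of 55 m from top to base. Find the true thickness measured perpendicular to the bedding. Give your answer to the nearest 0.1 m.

36.7 m

Two edge vectors: Well A→Well B = (-357, 252, -432.2), Well A→Well C = (-568, -87, -614.4).
Normal n = (Well A→Well B) × (Well A→Well C) = (-192430.2, 26148.8, 174195).
So ∂z/∂easting = −n_x/n_z = 1.10468 and ∂z/∂northing = −n_y/n_z = −0.15011.
|∇z| = √(a²+b²) = 1.11484, so dip δ = arctan(1.11484) = 48.11°.
True thickness = vertical thickness × cos δ = 55 × cos 48.11° = 36.7 m.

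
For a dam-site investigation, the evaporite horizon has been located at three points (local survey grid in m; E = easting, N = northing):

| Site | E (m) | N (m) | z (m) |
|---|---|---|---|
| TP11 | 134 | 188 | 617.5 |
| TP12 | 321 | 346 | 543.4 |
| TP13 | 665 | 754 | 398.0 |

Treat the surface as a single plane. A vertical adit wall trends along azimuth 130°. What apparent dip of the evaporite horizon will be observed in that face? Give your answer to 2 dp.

11.51°

Two edge vectors: TP11→TP12 = (187, 158, -74.1), TP11→TP13 = (531, 566, -219.5).
Normal n = (TP11→TP12) × (TP11→TP13) = (7259.6, 1699.4, 21944).
So ∂z/∂E = −n_x/n_z = −0.33082 and ∂z/∂N = −n_y/n_z = −0.07744.
Unit vector along 130° is (sin 130°, cos 130°) = (0.7660, -0.6428).
Slope in that direction = a·(0.7660) + b·(-0.6428) = −0.20365.
Apparent dip = arctan|0.20365| = 11.51° (true dip is 18.8°, so apparent ≤ true as expected).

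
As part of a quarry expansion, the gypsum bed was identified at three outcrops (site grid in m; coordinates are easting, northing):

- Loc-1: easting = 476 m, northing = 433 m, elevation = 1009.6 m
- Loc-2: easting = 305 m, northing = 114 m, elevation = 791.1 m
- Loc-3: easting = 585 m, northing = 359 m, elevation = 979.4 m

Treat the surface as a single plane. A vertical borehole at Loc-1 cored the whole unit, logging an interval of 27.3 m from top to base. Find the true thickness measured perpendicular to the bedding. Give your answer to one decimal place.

23.1 m

Two edge vectors: Loc-1→Loc-2 = (-171, -319, -218.5), Loc-1→Loc-3 = (109, -74, -30.2).
Normal n = (Loc-1→Loc-2) × (Loc-1→Loc-3) = (-6535.2, -28980.7, 47425).
So ∂z/∂easting = −n_x/n_z = 0.13780 and ∂z/∂northing = −n_y/n_z = 0.61108.
|∇z| = √(a²+b²) = 0.62643, so dip δ = arctan(0.62643) = 32.06°.
True thickness = vertical thickness × cos δ = 27.3 × cos 32.06° = 23.1 m.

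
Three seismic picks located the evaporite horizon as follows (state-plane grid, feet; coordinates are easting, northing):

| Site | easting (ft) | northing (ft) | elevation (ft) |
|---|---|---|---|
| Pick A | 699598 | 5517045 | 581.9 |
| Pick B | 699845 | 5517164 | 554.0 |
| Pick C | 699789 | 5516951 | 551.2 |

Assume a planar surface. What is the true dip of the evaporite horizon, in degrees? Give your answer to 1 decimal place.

Two edge vectors: Pick A→Pick B = (247, 119, -27.9), Pick A→Pick C = (191, -94, -30.7).
Normal n = (Pick A→Pick B) × (Pick A→Pick C) = (-6275.9, 2254, -45947).
So ∂z/∂easting = −n_x/n_z = −0.13659 and ∂z/∂northing = −n_y/n_z = 0.04906.
Gradient magnitude |∇z| = √(a² + b²) = √(0.01866 + 0.00241) = 0.14513.
True dip = arctan(0.14513) = 8.3°, dipping toward ESE (azimuth ≈ 110°).

8.3°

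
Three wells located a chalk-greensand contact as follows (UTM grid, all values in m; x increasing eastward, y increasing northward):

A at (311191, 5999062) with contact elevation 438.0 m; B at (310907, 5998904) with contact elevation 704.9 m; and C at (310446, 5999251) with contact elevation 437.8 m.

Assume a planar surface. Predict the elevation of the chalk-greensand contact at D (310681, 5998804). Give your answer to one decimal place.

Let the plane be z = a·x + b·y + c.
B−A: −284a − 158b = 266.9;  C−A: −745a + 189b = −0.2.
Solving gives a = −0.294145963, b = −1.160522446.
Then c = 438 − a·311191 − b·5999062 = 7054019.68.
At (310681, 5998804): z = −91385.6 − 6961746.7 + 7054019.68 = 887.4 m.

887.4 m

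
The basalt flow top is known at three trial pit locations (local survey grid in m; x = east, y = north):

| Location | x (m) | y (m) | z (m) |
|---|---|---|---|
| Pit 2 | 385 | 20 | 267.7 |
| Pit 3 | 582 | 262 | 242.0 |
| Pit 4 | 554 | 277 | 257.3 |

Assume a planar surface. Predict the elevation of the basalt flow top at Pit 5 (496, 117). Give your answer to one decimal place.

243.9 m

Two edge vectors: Pit 2→Pit 3 = (197, 242, -25.7), Pit 2→Pit 4 = (169, 257, -10.4).
Normal n = (Pit 2→Pit 3) × (Pit 2→Pit 4) = (4088.1, -2294.5, 9731).
So ∂z/∂x = −n_x/n_z = −0.42011 and ∂z/∂y = −n_y/n_z = 0.23579.
Intercept c from Pit 2: 267.7 + 161.74 − 4.72 = 424.73.
At (496, 117): z = −208.4 + 27.6 + 424.73 = 243.9 m.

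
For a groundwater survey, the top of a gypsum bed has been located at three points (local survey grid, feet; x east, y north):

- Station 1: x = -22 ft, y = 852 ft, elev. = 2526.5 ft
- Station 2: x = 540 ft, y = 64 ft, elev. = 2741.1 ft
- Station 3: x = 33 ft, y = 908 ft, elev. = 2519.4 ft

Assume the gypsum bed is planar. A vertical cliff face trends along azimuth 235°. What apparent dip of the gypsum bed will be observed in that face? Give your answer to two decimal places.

Two edge vectors: Station 1→Station 2 = (562, -788, 214.6), Station 1→Station 3 = (55, 56, -7.1).
Normal n = (Station 1→Station 2) × (Station 1→Station 3) = (-6422.8, 15793.2, 74812).
So ∂z/∂x = −n_x/n_z = 0.08585 and ∂z/∂y = −n_y/n_z = −0.21111.
Unit vector along 235° is (sin 235°, cos 235°) = (-0.8192, -0.5736).
Slope in that direction = a·(-0.8192) + b·(-0.5736) = 0.05076.
Apparent dip = arctan|0.05076| = 2.91° (true dip is 12.8°, so apparent ≤ true as expected).

2.91°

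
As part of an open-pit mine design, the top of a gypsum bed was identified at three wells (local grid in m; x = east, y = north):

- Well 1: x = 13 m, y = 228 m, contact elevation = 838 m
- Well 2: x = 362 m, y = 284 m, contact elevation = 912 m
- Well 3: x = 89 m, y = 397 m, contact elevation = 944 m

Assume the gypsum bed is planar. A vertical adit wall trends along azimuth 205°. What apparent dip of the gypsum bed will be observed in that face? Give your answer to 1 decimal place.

Let the plane be z = a·x + b·y + c.
Well 2−Well 1: 349a + 56b = 74;  Well 3−Well 1: 76a + 169b = 106.
Solving gives a = 0.12005, b = 0.57323.
Unit vector along 205° is (sin 205°, cos 205°) = (-0.4226, -0.9063).
Slope in that direction = a·(-0.4226) + b·(-0.9063) = −0.57026.
Apparent dip = arctan|0.57026| = 29.7° (true dip is 30.4°, so apparent ≤ true as expected).

29.7°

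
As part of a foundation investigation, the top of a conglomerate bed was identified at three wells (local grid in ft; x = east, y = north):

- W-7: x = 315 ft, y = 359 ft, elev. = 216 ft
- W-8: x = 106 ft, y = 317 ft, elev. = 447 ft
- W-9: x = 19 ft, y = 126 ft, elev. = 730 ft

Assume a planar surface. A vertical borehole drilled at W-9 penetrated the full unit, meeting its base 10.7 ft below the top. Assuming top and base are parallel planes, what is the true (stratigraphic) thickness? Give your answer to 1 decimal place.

Let the plane be z = a·x + b·y + c.
W-8−W-7: −209a − 42b = 231;  W-9−W-7: −296a − 233b = 514.
Solving gives a = −0.88887, b = −1.07680.
|∇z| = √(a²+b²) = 1.39628, so dip δ = arctan(1.39628) = 54.39°.
True thickness = vertical thickness × cos δ = 10.7 × cos 54.39° = 6.2 ft.

6.2 ft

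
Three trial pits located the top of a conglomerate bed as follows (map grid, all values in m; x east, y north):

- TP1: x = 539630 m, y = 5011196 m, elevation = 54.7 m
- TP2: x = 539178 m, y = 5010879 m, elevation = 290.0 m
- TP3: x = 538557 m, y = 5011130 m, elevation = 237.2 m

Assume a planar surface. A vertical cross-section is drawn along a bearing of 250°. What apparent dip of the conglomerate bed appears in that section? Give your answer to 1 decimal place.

Let the plane be z = a·x + b·y + c.
TP2−TP1: −452a − 317b = 235.3;  TP3−TP1: −1073a − 66b = 182.5.
Solving gives a = −0.13639, b = −0.54780.
Unit vector along 250° is (sin 250°, cos 250°) = (-0.9397, -0.3420).
Slope in that direction = a·(-0.9397) + b·(-0.3420) = 0.31552.
Apparent dip = arctan|0.31552| = 17.5° (true dip is 29.4°, so apparent ≤ true as expected).

17.5°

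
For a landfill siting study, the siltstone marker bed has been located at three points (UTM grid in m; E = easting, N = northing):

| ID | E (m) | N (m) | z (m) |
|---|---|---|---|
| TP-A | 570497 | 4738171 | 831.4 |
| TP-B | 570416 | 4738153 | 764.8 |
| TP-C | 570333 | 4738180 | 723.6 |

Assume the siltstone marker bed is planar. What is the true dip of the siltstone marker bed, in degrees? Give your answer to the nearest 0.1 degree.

Two edge vectors: TP-A→TP-B = (-81, -18, -66.6), TP-A→TP-C = (-164, 9, -107.8).
Normal n = (TP-A→TP-B) × (TP-A→TP-C) = (2539.8, 2190.6, -3681).
So ∂z/∂E = −n_x/n_z = 0.68998 and ∂z/∂N = −n_y/n_z = 0.59511.
Gradient magnitude |∇z| = √(a² + b²) = √(0.47607 + 0.35416) = 0.91117.
True dip = arctan(0.91117) = 42.3°, dipping toward SW (azimuth ≈ 229°).

42.3°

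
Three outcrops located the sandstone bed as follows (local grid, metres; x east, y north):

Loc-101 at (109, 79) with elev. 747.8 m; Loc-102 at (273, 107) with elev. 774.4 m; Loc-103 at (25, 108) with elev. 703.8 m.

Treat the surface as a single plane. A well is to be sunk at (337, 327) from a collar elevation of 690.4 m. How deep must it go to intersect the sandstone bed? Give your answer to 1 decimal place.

52.1 m

Two edge vectors: Loc-101→Loc-102 = (164, 28, 26.6), Loc-101→Loc-103 = (-84, 29, -44).
Normal n = (Loc-101→Loc-102) × (Loc-101→Loc-103) = (-2003.4, 4981.6, 7108).
So ∂z/∂x = −n_x/n_z = 0.28185 and ∂z/∂y = −n_y/n_z = −0.70084.
Intercept c from Loc-101: 747.8 − 30.72 + 55.37 = 772.44.
At (337, 327): z_contact = 94.98 − 229.18 + 772.44 = 638.25 m.
Depth below ground = 690.4 − 638.25 = 52.1 m.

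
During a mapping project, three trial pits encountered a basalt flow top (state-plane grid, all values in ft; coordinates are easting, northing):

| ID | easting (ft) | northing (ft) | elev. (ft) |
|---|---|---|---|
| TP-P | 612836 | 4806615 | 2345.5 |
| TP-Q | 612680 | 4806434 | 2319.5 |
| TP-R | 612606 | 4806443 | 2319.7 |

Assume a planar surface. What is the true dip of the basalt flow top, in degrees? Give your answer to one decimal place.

Two edge vectors: TP-P→TP-Q = (-156, -181, -26), TP-P→TP-R = (-230, -172, -25.8).
Normal n = (TP-P→TP-Q) × (TP-P→TP-R) = (197.8, 1955.2, -14798).
So ∂z/∂easting = −n_x/n_z = 0.01337 and ∂z/∂northing = −n_y/n_z = 0.13213.
Gradient magnitude |∇z| = √(a² + b²) = √(0.00018 + 0.01746) = 0.13280.
True dip = arctan(0.13280) = 7.6°, dipping toward S (azimuth ≈ 186°).

7.6°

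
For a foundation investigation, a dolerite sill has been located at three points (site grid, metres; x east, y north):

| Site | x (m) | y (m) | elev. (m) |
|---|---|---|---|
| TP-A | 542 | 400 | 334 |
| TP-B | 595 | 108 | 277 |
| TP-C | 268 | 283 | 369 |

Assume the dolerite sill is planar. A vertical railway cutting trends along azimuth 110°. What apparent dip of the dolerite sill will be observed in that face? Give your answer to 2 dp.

Two edge vectors: TP-A→TP-B = (53, -292, -57), TP-A→TP-C = (-274, -117, 35).
Normal n = (TP-A→TP-B) × (TP-A→TP-C) = (-16889, 13763, -86209).
So ∂z/∂x = −n_x/n_z = −0.19591 and ∂z/∂y = −n_y/n_z = 0.15965.
Unit vector along 110° is (sin 110°, cos 110°) = (0.9397, -0.3420).
Slope in that direction = a·(0.9397) + b·(-0.3420) = −0.23870.
Apparent dip = arctan|0.23870| = 13.43° (true dip is 14.2°, so apparent ≤ true as expected).

13.43°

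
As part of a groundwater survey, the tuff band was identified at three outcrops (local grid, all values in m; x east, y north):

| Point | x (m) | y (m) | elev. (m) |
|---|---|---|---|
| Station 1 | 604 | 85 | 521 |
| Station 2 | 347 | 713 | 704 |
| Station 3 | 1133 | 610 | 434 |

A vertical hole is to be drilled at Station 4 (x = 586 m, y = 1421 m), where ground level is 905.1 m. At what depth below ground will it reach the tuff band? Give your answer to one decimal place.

Two edge vectors: Station 1→Station 2 = (-257, 628, 183), Station 1→Station 3 = (529, 525, -87).
Normal n = (Station 1→Station 2) × (Station 1→Station 3) = (-150711, 74448, -467137).
So ∂z/∂x = −n_x/n_z = −0.322627 and ∂z/∂y = −n_y/n_z = 0.159371.
Intercept c from Station 1: 521 + 194.87 − 13.55 = 702.32.
At (586, 1421): z_contact = −189.06 + 226.47 + 702.32 = 739.73 m.
Depth below ground = 905.1 − 739.73 = 165.4 m.

165.4 m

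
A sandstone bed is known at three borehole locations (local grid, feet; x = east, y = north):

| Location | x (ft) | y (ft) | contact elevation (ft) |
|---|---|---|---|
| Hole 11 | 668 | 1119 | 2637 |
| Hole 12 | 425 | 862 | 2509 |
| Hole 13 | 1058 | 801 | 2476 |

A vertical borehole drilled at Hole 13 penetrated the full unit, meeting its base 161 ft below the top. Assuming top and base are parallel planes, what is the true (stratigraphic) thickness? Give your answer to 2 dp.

Two edge vectors: Hole 11→Hole 12 = (-243, -257, -128), Hole 11→Hole 13 = (390, -318, -161).
Normal n = (Hole 11→Hole 12) × (Hole 11→Hole 13) = (673, -89043, 177504).
So ∂z/∂x = −n_x/n_z = −0.00379 and ∂z/∂y = −n_y/n_z = 0.50164.
|∇z| = √(a²+b²) = 0.50165, so dip δ = arctan(0.50165) = 26.64°.
True thickness = vertical thickness × cos δ = 161 × cos 26.64° = 143.91 ft.

143.91 ft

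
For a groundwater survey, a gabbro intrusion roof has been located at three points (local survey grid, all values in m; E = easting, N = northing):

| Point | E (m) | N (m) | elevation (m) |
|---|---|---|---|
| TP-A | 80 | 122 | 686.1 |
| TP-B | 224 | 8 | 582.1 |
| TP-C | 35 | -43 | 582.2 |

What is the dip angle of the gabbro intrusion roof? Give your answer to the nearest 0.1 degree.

Two edge vectors: TP-A→TP-B = (144, -114, -104), TP-A→TP-C = (-45, -165, -103.9).
Normal n = (TP-A→TP-B) × (TP-A→TP-C) = (-5315.4, 19641.6, -28890).
So ∂z/∂E = −n_x/n_z = −0.18399 and ∂z/∂N = −n_y/n_z = 0.67988.
Gradient magnitude |∇z| = √(a² + b²) = √(0.03385 + 0.46223) = 0.70433.
True dip = arctan(0.70433) = 35.2°, dipping toward SSE (azimuth ≈ 165°).

35.2°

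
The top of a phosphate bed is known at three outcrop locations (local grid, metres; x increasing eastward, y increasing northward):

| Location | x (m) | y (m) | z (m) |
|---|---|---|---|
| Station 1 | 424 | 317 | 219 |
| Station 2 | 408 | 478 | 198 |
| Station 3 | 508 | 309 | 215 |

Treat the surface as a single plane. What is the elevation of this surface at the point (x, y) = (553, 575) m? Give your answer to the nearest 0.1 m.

176.0 m

Let the plane be z = a·x + b·y + c.
Station 2−Station 1: −16a + 161b = −21;  Station 3−Station 1: 84a − 8b = −4.
Solving gives a = −0.06062, b = −0.13646.
Then c = 219 − a·424 − b·317 = 287.96.
At (553, 575): z = −33.5 − 78.5 + 287.96 = 176.0 m.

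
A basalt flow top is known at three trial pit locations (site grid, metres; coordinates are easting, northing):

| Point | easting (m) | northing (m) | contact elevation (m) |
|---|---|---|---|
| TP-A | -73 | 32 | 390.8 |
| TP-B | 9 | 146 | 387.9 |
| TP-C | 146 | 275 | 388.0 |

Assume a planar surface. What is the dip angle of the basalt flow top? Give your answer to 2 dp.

6.33°

Let the plane be z = a·easting + b·northing + c.
TP-B−TP-A: 82a + 114b = −2.9;  TP-C−TP-A: 219a + 243b = −2.8.
Solving gives a = 0.07649, b = −0.08046.
Gradient magnitude |∇z| = √(a² + b²) = √(0.00585 + 0.00647) = 0.11101.
True dip = arctan(0.11101) = 6.33°, dipping toward NW (azimuth ≈ 316°).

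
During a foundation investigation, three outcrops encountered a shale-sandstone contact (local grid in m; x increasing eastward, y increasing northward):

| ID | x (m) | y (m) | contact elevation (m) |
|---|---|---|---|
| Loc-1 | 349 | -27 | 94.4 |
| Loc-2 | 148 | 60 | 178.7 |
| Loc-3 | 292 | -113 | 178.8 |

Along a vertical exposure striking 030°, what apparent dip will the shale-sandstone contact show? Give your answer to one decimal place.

38.7°

Let the plane be z = a·x + b·y + c.
Loc-2−Loc-1: −201a + 87b = 84.3;  Loc-3−Loc-1: −57a − 86b = 84.4.
Solving gives a = −0.65599, b = −0.54661.
Unit vector along 030° is (sin 30°, cos 30°) = (0.5000, 0.8660).
Slope in that direction = a·(0.5000) + b·(0.8660) = −0.80137.
Apparent dip = arctan|0.80137| = 38.7° (true dip is 40.5°, so apparent ≤ true as expected).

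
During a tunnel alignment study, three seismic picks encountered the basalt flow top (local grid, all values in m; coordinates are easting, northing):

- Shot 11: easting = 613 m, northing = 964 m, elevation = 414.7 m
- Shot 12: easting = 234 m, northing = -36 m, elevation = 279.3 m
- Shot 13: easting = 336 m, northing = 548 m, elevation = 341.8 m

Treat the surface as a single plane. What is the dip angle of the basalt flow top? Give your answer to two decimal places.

Two edge vectors: Shot 11→Shot 12 = (-379, -1000, -135.4), Shot 11→Shot 13 = (-277, -416, -72.9).
Normal n = (Shot 11→Shot 12) × (Shot 11→Shot 13) = (16573.6, 9876.7, -119336).
So ∂z/∂easting = −n_x/n_z = 0.13888 and ∂z/∂northing = −n_y/n_z = 0.08276.
Gradient magnitude |∇z| = √(a² + b²) = √(0.01929 + 0.00685) = 0.16167.
True dip = arctan(0.16167) = 9.18°, dipping toward WSW (azimuth ≈ 239°).

9.18°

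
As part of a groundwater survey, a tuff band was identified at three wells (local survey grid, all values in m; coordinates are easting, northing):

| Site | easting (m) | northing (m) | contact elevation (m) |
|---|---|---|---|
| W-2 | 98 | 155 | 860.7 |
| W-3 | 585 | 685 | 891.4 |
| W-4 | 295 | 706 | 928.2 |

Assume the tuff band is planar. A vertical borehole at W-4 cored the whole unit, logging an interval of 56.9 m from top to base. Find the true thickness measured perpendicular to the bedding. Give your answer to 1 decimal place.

55.8 m

Two edge vectors: W-2→W-3 = (487, 530, 30.7), W-2→W-4 = (197, 551, 67.5).
Normal n = (W-2→W-3) × (W-2→W-4) = (18859.3, -26824.6, 163927).
So ∂z/∂easting = −n_x/n_z = −0.11505 and ∂z/∂northing = −n_y/n_z = 0.16364.
|∇z| = √(a²+b²) = 0.20003, so dip δ = arctan(0.20003) = 11.31°.
True thickness = vertical thickness × cos δ = 56.9 × cos 11.31° = 55.8 m.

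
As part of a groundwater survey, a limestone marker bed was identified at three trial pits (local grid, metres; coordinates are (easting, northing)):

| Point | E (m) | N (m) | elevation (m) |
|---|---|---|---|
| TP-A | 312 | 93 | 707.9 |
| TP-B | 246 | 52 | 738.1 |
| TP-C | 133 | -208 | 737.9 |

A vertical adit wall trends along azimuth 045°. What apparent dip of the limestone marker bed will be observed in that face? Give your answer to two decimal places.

Two edge vectors: TP-A→TP-B = (-66, -41, 30.2), TP-A→TP-C = (-179, -301, 30).
Normal n = (TP-A→TP-B) × (TP-A→TP-C) = (7860.2, -3425.8, 12527).
So ∂z/∂E = −n_x/n_z = −0.62746 and ∂z/∂N = −n_y/n_z = 0.27347.
Unit vector along 045° is (sin 45°, cos 45°) = (0.7071, 0.7071).
Slope in that direction = a·(0.7071) + b·(0.7071) = −0.25031.
Apparent dip = arctan|0.25031| = 14.05° (true dip is 34.4°, so apparent ≤ true as expected).

14.05°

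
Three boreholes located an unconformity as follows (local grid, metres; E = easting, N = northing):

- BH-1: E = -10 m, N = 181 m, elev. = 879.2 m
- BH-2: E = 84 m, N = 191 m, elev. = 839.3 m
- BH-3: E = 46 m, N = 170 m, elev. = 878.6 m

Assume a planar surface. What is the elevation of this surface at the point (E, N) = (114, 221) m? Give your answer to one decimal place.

Let the plane be z = a·E + b·N + c.
BH-2−BH-1: 94a + 10b = −39.9;  BH-3−BH-1: 56a − 11b = −0.6.
Solving gives a = −0.27911, b = −1.36637.
Then c = 879.2 − a·-10 − b·181 = 1123.72.
At (114, 221): z = −31.8 − 302.0 + 1123.72 = 789.9 m.

789.9 m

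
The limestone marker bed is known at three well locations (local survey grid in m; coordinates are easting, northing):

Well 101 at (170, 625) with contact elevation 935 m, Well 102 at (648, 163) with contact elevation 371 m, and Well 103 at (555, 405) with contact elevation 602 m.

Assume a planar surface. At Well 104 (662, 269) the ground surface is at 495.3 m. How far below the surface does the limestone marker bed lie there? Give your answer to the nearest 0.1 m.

Let the plane be z = a·easting + b·northing + c.
Well 102−Well 101: 478a − 462b = −564;  Well 103−Well 101: 385a − 220b = −333.
Solving gives a = −0.40938, b = 0.79722.
Then c = 935 − a·170 − b·625 = 506.33.
At (662, 269): z_contact = −271.01 + 214.45 + 506.33 = 449.77 m.
Depth below ground = 495.3 − 449.77 = 45.5 m.

45.5 m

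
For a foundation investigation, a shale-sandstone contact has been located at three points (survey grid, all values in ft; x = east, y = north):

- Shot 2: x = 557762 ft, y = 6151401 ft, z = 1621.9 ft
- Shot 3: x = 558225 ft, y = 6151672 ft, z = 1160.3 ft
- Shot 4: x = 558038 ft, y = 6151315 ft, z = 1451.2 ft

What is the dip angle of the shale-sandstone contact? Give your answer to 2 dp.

40.71°

Let the plane be z = a·x + b·y + c.
Shot 3−Shot 2: 463a + 271b = −461.6;  Shot 4−Shot 2: 276a − 86b = −170.7.
Solving gives a = −0.74997, b = −0.42200.
Gradient magnitude |∇z| = √(a² + b²) = √(0.56246 + 0.17809) = 0.86055.
True dip = arctan(0.86055) = 40.71°, dipping toward ENE (azimuth ≈ 061°).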